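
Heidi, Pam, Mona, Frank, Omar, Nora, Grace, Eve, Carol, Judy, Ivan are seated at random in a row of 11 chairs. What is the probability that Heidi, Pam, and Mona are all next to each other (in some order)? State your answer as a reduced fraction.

3/55

There are 11! = 39916800 arrangements.
Treat the three as one block: 9! placements × 3! orders within the block = 362880·6 = 2177280.
Probability = 2177280/39916800 = 3/55.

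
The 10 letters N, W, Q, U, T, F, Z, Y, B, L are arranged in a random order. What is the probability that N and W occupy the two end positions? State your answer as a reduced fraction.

There are 10! = 3628800 arrangements.
Place N and W at the ends in 2 ways, arrange the remaining 8 in 8! = 40320 ways: 2·40320 = 80640.
Probability = 80640/3628800 = 1/45.

1/45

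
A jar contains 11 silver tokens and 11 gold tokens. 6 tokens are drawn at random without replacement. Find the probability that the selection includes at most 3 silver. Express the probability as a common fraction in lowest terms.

1543/2261

There are C(22,6) = 74613 ways to choose the 6.
Count the complement (more than 3 silver): C(11,4)·C(11,2) + C(11,5)·C(11,1) + C(11,6)·C(11,0) = 18150 + 5082 + 462 = 23694.
Probability = 1 − 23694/74613 = 50919/74613 = 1543/2261.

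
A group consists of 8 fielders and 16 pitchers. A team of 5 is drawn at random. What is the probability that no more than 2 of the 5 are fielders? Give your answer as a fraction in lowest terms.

206/253

There are C(24,5) = 42504 ways to choose the 5.
Favorable selections (no more than 2 fielders): C(8,0)·C(16,5) + C(8,1)·C(16,4) + C(8,2)·C(16,3) = 4368 + 14560 + 15680 = 34608.
Probability = 34608/42504 = 206/253.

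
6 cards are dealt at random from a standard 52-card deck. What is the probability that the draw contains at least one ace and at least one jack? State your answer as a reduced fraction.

718637/5089630

There are C(52,6) = 20358520 possible draws.
By inclusion-exclusion on the complements, draws missing all aces or all jacks: C(48,6) + C(48,6) − C(44,6) = 12271512 + 12271512 − 7059052 = 17483972.
So draws with at least one of each: 20358520 − 17483972 = 2874548, probability 2874548/20358520 = 718637/5089630.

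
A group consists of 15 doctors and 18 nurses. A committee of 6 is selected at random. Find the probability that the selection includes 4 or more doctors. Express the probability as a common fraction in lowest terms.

There are C(33,6) = 1107568 ways to choose the 6.
Favorable selections (4 or more doctors): C(15,4)·C(18,2) + C(15,5)·C(18,1) + C(15,6)·C(18,0) = 208845 + 54054 + 5005 = 267904.
Probability = 267904/1107568 = 2392/9889.

2392/9889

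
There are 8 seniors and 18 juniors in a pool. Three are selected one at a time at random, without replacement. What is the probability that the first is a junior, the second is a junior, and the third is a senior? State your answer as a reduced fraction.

Multiply the conditional probabilities at each draw: 18/26 · 17/25 · 8/24 = 2448/15600 = 51/325.

51/325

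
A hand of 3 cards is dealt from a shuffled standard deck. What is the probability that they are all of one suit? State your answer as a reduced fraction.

22/425

There are C(52,3) = 22100 possible 3-card hands.
Hands of one suit: 4 suits × C(13,3) = 4·286 = 1144.
Probability = 1144/22100 = 22/425.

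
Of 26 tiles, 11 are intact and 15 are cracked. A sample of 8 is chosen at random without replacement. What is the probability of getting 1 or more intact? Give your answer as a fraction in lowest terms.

Total selections: C(26,8) = 1562275.
The complement is all 8 are cracked: C(15,8) = 6435.
Probability = 1 − 6435/1562275 = 1555840/1562275 = 2176/2185.

2176/2185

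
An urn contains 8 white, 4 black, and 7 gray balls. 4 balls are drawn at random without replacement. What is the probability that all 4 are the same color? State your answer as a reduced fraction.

There are C(19,4) = 3876 ways to draw 4 balls.
All same color: C(8,4) + C(4,4) + C(7,4) = 70 + 1 + 35 = 106.
Probability = 106/3876 = 53/1938.

53/1938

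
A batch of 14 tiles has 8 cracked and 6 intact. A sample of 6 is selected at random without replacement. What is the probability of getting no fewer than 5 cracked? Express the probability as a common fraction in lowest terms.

4/33

Total selections: C(14,6) = 3003.
Favorable selections (no fewer than 5 cracked): C(8,5)·C(6,1) + C(8,6)·C(6,0) = 336 + 28 = 364.
Probability = 364/3003 = 4/33.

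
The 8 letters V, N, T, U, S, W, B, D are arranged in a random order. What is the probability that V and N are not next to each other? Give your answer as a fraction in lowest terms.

3/4

There are 8! = 40320 arrangements.
Arrangements with V and N adjacent: 2·7! = 10080.
So not adjacent: 40320 − 10080 = 30240, probability 30240/40320 = 3/4.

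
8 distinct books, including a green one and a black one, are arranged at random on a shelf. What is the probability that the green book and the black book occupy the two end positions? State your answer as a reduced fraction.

1/28

There are 8! = 40320 arrangements.
Place the green book and the black book at the ends in 2 ways, arrange the remaining 6 in 6! = 720 ways: 2·720 = 1440.
Probability = 1440/40320 = 1/28.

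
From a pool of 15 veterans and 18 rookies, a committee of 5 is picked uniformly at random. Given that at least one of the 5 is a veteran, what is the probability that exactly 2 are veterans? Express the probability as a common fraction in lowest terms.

1785/4766

Work in counts. Selections with at least one veteran: C(33,5) − C(18,5) = 237336 − 8568 = 228768.
Of those, selections where exactly 2 are veterans: C(15,2)·C(18,3) = 105·816 = 85680.
Conditional probability = 85680/228768 = 1785/4766.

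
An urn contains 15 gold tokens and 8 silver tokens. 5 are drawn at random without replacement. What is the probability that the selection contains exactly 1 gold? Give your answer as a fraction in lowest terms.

150/4807

Total number of selections: C(23,5) = 33649.
Selections with exactly 1 gold: choose 1 of the 15 gold and 4 of the 8 silver, C(15,1)·C(8,4) = 15·70 = 1050.
Probability = 1050/33649 = 150/4807.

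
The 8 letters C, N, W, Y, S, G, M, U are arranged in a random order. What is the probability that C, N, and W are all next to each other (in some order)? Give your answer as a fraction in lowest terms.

There are 8! = 40320 arrangements.
Treat the three as one block: 6! placements × 3! orders within the block = 720·6 = 4320.
Probability = 4320/40320 = 3/28.

3/28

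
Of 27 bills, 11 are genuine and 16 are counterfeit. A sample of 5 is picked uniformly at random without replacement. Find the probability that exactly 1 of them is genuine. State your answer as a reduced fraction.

The sample space is all 5-subsets of the 27: C(27,5) = 80730.
Selections with exactly 1 genuine: choose 1 of the 11 genuine and 4 of the 16 counterfeit, C(11,1)·C(16,4) = 11·1820 = 20020.
Probability = 20020/80730 = 154/621.

154/621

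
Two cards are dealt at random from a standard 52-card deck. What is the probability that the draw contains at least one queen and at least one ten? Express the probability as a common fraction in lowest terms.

8/663

There are C(52,2) = 1326 possible draws.
By inclusion-exclusion on the complements, draws missing all queens or all tens: C(48,2) + C(48,2) − C(44,2) = 1128 + 1128 − 946 = 1310.
So draws with at least one of each: 1326 − 1310 = 16, probability 16/1326 = 8/663.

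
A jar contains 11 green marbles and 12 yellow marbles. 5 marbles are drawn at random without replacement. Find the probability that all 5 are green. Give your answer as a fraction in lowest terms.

6/437

There are C(23,5) = 33649 possible selections.
Selections with all green: C(11,5) = 462.
Probability = 462/33649 = 6/437.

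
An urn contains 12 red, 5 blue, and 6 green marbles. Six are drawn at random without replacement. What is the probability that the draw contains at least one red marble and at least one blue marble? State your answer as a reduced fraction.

There are C(23,6) = 100947 possible draws.
By inclusion-exclusion on the complements, draws missing all red or all blue: C(11,6) + C(18,6) − C(6,6) = 462 + 18564 − 1 = 19025.
So draws with at least one of each: 100947 − 19025 = 81922, probability 81922/100947.

81922/100947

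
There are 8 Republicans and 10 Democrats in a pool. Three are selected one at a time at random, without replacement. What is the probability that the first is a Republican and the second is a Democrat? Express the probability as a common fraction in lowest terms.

Multiply the conditional probabilities at each draw: 8/18 · 10/17 = 80/306 = 40/153.

40/153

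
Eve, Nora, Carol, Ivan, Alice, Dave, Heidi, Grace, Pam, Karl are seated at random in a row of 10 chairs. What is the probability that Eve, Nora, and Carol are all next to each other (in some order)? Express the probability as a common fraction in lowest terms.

1/15

There are 10! = 3628800 arrangements.
Treat the three as one block: 8! placements × 3! orders within the block = 40320·6 = 241920.
Probability = 241920/3628800 = 1/15.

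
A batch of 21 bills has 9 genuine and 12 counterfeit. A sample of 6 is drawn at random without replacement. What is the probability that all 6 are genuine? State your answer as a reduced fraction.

There are C(21,6) = 54264 possible selections.
Selections with all genuine: C(9,6) = 84.
Probability = 84/54264 = 1/646.

1/646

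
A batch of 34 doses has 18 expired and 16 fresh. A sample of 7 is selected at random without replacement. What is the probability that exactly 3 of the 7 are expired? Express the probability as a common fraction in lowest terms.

2730/9889

Total number of selections: C(34,7) = 5379616.
Selections with exactly 3 expired: choose 3 of the 18 expired and 4 of the 16 fresh, C(18,3)·C(16,4) = 816·1820 = 1485120.
Probability = 1485120/5379616 = 2730/9889.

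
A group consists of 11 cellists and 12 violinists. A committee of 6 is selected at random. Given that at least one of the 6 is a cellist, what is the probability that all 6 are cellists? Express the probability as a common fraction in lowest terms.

Work in counts. Selections with at least one cellist: C(23,6) − C(12,6) = 100947 − 924 = 100023.
Of those, selections where all 6 are cellists: C(11,6) = 462.
Conditional probability = 462/100023 = 2/433.

2/433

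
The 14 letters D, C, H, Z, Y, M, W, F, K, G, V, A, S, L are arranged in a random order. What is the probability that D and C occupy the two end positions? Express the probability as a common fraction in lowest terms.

There are 14! = 87178291200 arrangements.
Place D and C at the ends in 2 ways, arrange the remaining 12 in 12! = 479001600 ways: 2·479001600 = 958003200.
Probability = 958003200/87178291200 = 1/91.

1/91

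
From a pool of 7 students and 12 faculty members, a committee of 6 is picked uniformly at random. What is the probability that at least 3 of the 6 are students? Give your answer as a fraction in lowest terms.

489/1292

There are C(19,6) = 27132 ways to choose the 6.
Count the complement (fewer than 3 students): C(7,0)·C(12,6) + C(7,1)·C(12,5) + C(7,2)·C(12,4) = 924 + 5544 + 10395 = 16863.
Probability = 1 − 16863/27132 = 10269/27132 = 489/1292.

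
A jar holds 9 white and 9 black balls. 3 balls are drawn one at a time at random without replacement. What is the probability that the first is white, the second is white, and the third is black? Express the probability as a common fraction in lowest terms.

9/68

Multiply the conditional probabilities at each draw: 9/18 · 8/17 · 9/16 = 648/4896 = 9/68.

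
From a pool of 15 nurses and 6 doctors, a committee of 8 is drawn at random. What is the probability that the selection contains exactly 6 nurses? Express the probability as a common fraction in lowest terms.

715/1938

Total number of selections: C(21,8) = 203490.
Selections with exactly 6 nurses: choose 6 of the 15 nurses and 2 of the 6 doctors, C(15,6)·C(6,2) = 5005·15 = 75075.
Probability = 75075/203490 = 715/1938.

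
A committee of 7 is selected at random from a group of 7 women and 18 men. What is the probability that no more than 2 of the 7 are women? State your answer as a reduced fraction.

3417/4807

There are C(25,7) = 480700 ways to choose the 7.
Favorable selections (no more than 2 women): C(7,0)·C(18,7) + C(7,1)·C(18,6) + C(7,2)·C(18,5) = 31824 + 129948 + 179928 = 341700.
Probability = 341700/480700 = 3417/4807.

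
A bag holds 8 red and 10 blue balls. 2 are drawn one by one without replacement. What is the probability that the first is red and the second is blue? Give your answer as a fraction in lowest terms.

40/153

Multiply the conditional probabilities at each draw: 8/18 · 10/17 = 80/306 = 40/153.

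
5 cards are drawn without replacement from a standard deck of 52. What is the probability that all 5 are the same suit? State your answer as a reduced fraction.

33/16660

There are C(52,5) = 2598960 possible 5-card hands.
Hands of one suit: 4 suits × C(13,5) = 4·1287 = 5148.
Probability = 5148/2598960 = 33/16660.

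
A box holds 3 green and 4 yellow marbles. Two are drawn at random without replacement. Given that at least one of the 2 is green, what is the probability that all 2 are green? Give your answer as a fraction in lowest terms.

Work in counts. Selections with at least one green: C(7,2) − C(4,2) = 21 − 6 = 15.
Of those, selections where all 2 are green: C(3,2) = 3.
Conditional probability = 3/15 = 1/5.

1/5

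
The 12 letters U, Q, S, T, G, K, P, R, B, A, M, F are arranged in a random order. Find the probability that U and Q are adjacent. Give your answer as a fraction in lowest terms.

1/6

There are 12! = 479001600 arrangements.
Treat U and Q as a block: 11! arrangements of the blocks × 2 orders within the block = 2·39916800 = 79833600.
Probability = 79833600/479001600 = 1/6.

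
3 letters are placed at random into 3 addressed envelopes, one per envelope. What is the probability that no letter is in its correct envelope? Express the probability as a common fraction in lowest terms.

There are 3! = 6 assignments.
By inclusion-exclusion, assignments with no fixed points: C(3,0)·3! − C(3,1)·2! + C(3,2)·1! − C(3,3)·0! = 2.
Probability = 2/6 = 1/3.

1/3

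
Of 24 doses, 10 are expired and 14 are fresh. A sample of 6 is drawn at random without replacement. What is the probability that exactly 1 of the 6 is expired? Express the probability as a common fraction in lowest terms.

65/437

The sample space is all 6-subsets of the 24: C(24,6) = 134596.
Selections with exactly 1 expired: choose 1 of the 10 expired and 5 of the 14 fresh, C(10,1)·C(14,5) = 10·2002 = 20020.
Probability = 20020/134596 = 65/437.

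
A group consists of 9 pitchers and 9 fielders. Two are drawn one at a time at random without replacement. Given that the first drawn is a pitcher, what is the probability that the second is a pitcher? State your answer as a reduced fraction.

After removing one pitcher, 17 remain: 8 pitchers and 9 fielders.
So the probability the next is a pitcher is 8/17.

8/17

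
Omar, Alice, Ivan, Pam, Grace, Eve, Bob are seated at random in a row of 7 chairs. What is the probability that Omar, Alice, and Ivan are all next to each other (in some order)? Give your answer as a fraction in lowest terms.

There are 7! = 5040 arrangements.
Treat the three as one block: 5! placements × 3! orders within the block = 120·6 = 720.
Probability = 720/5040 = 1/7.

1/7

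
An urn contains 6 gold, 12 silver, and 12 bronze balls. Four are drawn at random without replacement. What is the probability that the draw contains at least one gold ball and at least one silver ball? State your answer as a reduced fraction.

There are C(30,4) = 27405 possible draws.
By inclusion-exclusion on the complements, draws missing all gold or all silver: C(24,4) + C(18,4) − C(12,4) = 10626 + 3060 − 495 = 13191.
So draws with at least one of each: 27405 − 13191 = 14214, probability 14214/27405 = 4738/9135.

4738/9135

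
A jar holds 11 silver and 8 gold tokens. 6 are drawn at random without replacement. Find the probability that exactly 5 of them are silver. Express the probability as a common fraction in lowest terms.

44/323

Total number of selections: C(19,6) = 27132.
Selections with exactly 5 silver: choose 5 of the 11 silver and 1 of the 8 gold, C(11,5)·C(8,1) = 462·8 = 3696.
Probability = 3696/27132 = 44/323.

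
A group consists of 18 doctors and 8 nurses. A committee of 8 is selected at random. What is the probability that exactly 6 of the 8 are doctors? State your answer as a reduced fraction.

Total number of selections: C(26,8) = 1562275.
Selections with exactly 6 doctors: choose 6 of the 18 doctors and 2 of the 8 nurses, C(18,6)·C(8,2) = 18564·28 = 519792.
Probability = 519792/1562275 = 39984/120175.

39984/120175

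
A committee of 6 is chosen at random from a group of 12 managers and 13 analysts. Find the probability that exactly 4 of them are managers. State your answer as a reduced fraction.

351/1610

Total number of selections: C(25,6) = 177100.
Selections with exactly 4 managers: choose 4 of the 12 managers and 2 of the 13 analysts, C(12,4)·C(13,2) = 495·78 = 38610.
Probability = 38610/177100 = 351/1610.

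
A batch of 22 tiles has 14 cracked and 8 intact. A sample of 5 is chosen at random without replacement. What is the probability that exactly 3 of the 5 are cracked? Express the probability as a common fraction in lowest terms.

728/1881

Total number of selections: C(22,5) = 26334.
Selections with exactly 3 cracked: choose 3 of the 14 cracked and 2 of the 8 intact, C(14,3)·C(8,2) = 364·28 = 10192.
Probability = 10192/26334 = 728/1881.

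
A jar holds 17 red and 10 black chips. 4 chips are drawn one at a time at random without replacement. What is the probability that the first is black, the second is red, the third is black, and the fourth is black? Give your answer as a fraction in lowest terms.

17/585

Multiply the conditional probabilities at each draw: 10/27 · 17/26 · 9/25 · 8/24 = 12240/421200 = 17/585.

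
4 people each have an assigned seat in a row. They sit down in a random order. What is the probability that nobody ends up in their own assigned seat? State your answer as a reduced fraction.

3/8

There are 4! = 24 seatings.
By inclusion-exclusion, seatings with no fixed points: C(4,0)·4! − C(4,1)·3! + C(4,2)·2! − C(4,3)·1! + C(4,4)·0! = 9.
Probability = 9/24 = 3/8.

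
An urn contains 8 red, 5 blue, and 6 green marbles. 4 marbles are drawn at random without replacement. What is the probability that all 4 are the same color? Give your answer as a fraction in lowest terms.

15/646

There are C(19,4) = 3876 ways to draw 4 marbles.
All same color: C(8,4) + C(5,4) + C(6,4) = 70 + 5 + 15 = 90.
Probability = 90/3876 = 15/646.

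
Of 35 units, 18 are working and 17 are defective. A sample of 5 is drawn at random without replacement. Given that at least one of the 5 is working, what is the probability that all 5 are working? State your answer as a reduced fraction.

6/223

Work in counts. Selections with at least one working: C(35,5) − C(17,5) = 324632 − 6188 = 318444.
Of those, selections where all 5 are working: C(18,5) = 8568.
Conditional probability = 8568/318444 = 6/223.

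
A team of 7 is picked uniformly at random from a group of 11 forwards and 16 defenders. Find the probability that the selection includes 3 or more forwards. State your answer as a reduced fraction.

71/115

Total selections: C(27,7) = 888030.
Favorable selections (3 or more forwards): C(11,3)·C(16,4) + C(11,4)·C(16,3) + C(11,5)·C(16,2) + C(11,6)·C(16,1) + C(11,7)·C(16,0) = 300300 + 184800 + 55440 + 7392 + 330 = 548262.
Probability = 548262/888030 = 71/115.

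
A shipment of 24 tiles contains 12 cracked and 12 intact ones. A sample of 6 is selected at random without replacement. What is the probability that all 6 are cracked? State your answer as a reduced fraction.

3/437

There are C(24,6) = 134596 possible selections.
Selections with all cracked: C(12,6) = 924.
Probability = 924/134596 = 3/437.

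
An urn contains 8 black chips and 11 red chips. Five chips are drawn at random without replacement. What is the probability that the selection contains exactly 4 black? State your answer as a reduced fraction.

385/5814

Total number of selections: C(19,5) = 11628.
Selections with exactly 4 black: choose 4 of the 8 black and 1 of the 11 red, C(8,4)·C(11,1) = 70·11 = 770.
Probability = 770/11628 = 385/5814.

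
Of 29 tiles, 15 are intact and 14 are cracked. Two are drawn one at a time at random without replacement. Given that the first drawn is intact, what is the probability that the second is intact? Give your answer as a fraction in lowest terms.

1/2

After removing one intact, 28 remain: 14 intact and 14 cracked.
So the probability the next is intact is 14/28 = 1/2.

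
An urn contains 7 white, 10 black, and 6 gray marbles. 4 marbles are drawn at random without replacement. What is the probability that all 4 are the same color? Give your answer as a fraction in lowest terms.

There are C(23,4) = 8855 ways to draw 4 marbles.
All same color: C(7,4) + C(10,4) + C(6,4) = 35 + 210 + 15 = 260.
Probability = 260/8855 = 52/1771.

52/1771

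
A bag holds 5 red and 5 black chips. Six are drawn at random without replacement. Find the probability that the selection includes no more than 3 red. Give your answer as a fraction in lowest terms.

Total selections: C(10,6) = 210.
Favorable selections (no more than 3 red): C(5,1)·C(5,5) + C(5,2)·C(5,4) + C(5,3)·C(5,3) = 5 + 50 + 100 = 155.
Probability = 155/210 = 31/42.

31/42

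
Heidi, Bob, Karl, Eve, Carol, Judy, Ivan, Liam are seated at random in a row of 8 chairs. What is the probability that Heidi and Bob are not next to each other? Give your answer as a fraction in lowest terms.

There are 8! = 40320 arrangements.
Arrangements with Heidi and Bob adjacent: 2·7! = 10080.
So not adjacent: 40320 − 10080 = 30240, probability 30240/40320 = 3/4.

3/4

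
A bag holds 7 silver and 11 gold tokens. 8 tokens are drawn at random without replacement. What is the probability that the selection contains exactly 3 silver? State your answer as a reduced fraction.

Total number of selections: C(18,8) = 43758.
Selections with exactly 3 silver: choose 3 of the 7 silver and 5 of the 11 gold, C(7,3)·C(11,5) = 35·462 = 16170.
Probability = 16170/43758 = 245/663.

245/663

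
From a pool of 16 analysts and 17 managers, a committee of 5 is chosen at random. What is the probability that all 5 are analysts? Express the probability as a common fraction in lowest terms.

There are C(33,5) = 237336 possible selections.
Selections with all analysts: C(16,5) = 4368.
Probability = 4368/237336 = 182/9889.

182/9889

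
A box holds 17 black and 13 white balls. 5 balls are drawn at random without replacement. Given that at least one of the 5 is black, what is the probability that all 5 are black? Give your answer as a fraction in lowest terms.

28/639

Work in counts. Selections with at least one black: C(30,5) − C(13,5) = 142506 − 1287 = 141219.
Of those, selections where all 5 are black: C(17,5) = 6188.
Conditional probability = 6188/141219 = 28/639.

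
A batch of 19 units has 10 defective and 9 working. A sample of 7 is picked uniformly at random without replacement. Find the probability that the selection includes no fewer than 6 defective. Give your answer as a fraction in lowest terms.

335/8398

There are C(19,7) = 50388 ways to choose the 7.
Favorable selections (no fewer than 6 defective): C(10,6)·C(9,1) + C(10,7)·C(9,0) = 1890 + 120 = 2010.
Probability = 2010/50388 = 335/8398.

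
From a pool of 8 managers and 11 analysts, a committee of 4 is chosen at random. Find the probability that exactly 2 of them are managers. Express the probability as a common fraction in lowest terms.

385/969

The sample space is all 4-subsets of the 19: C(19,4) = 3876.
Selections with exactly 2 managers: choose 2 of the 8 managers and 2 of the 11 analysts, C(8,2)·C(11,2) = 28·55 = 1540.
Probability = 1540/3876 = 385/969.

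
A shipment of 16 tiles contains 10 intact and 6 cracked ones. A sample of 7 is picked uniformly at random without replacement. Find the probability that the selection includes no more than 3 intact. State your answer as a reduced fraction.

There are C(16,7) = 11440 ways to choose the 7.
Favorable selections (no more than 3 intact): C(10,1)·C(6,6) + C(10,2)·C(6,5) + C(10,3)·C(6,4) = 10 + 270 + 1800 = 2080.
Probability = 2080/11440 = 2/11.

2/11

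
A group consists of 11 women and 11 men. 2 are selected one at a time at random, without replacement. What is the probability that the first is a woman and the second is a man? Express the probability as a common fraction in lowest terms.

Multiply the conditional probabilities at each draw: 11/22 · 11/21 = 121/462 = 11/42.

11/42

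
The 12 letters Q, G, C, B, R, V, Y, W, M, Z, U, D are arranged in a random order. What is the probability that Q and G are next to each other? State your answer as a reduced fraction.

There are 12! = 479001600 arrangements.
Treat Q and G as a block: 11! arrangements of the blocks × 2 orders within the block = 2·39916800 = 79833600.
Probability = 79833600/479001600 = 1/6.

1/6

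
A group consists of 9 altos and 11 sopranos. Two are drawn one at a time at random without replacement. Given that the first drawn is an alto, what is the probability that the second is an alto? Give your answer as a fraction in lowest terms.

8/19

After removing one alto, 19 remain: 8 altos and 11 sopranos.
So the probability the next is an alto is 8/19.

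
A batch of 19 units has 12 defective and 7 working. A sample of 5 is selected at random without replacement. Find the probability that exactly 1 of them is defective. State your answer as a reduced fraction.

The sample space is all 5-subsets of the 19: C(19,5) = 11628.
Selections with exactly 1 defective: choose 1 of the 12 defective and 4 of the 7 working, C(12,1)·C(7,4) = 12·35 = 420.
Probability = 420/11628 = 35/969.

35/969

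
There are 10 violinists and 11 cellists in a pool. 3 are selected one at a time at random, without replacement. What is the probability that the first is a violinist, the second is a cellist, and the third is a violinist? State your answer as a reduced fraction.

Multiply the conditional probabilities at each draw: 10/21 · 11/20 · 9/19 = 990/7980 = 33/266.

33/266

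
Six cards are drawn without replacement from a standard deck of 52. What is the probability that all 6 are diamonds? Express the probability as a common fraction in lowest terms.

33/391510

There are C(52,6) = 20358520 possible 6-card hands.
Hands that are all diamonds: C(13,6) = 1716.
Probability = 1716/20358520 = 33/391510.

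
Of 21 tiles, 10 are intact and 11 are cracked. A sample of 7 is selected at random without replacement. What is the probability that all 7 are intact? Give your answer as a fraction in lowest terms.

1/969

There are C(21,7) = 116280 possible selections.
Selections with all intact: C(10,7) = 120.
Probability = 120/116280 = 1/969.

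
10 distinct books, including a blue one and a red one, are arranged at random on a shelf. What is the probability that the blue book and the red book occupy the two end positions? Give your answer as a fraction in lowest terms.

1/45

There are 10! = 3628800 arrangements.
Place the blue book and the red book at the ends in 2 ways, arrange the remaining 8 in 8! = 40320 ways: 2·40320 = 80640.
Probability = 80640/3628800 = 1/45.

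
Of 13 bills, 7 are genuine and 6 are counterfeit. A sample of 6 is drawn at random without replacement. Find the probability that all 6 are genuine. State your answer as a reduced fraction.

There are C(13,6) = 1716 possible selections.
Selections with all genuine: C(7,6) = 7.
Probability = 7/1716.

7/1716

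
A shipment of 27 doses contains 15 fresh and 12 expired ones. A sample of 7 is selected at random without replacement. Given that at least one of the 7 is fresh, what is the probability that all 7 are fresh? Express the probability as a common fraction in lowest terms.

Work in counts. Selections with at least one fresh: C(27,7) − C(12,7) = 888030 − 792 = 887238.
Of those, selections where all 7 are fresh: C(15,7) = 6435.
Conditional probability = 6435/887238 = 65/8962.

65/8962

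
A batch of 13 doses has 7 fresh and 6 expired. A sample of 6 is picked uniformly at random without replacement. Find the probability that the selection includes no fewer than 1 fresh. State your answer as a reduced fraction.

Total selections: C(13,6) = 1716.
Favorable selections (no fewer than 1 fresh): C(7,1)·C(6,5) + C(7,2)·C(6,4) + C(7,3)·C(6,3) + C(7,4)·C(6,2) + C(7,5)·C(6,1) + C(7,6)·C(6,0) = 42 + 315 + 700 + 525 + 126 + 7 = 1715.
Probability = 1715/1716.

1715/1716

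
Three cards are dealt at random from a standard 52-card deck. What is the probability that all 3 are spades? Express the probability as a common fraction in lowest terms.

There are C(52,3) = 22100 possible 3-card hands.
Hands that are all spades: C(13,3) = 286.
Probability = 286/22100 = 11/850.

11/850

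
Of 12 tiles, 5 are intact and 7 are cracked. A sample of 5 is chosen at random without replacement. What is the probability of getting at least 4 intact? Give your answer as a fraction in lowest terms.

1/22

There are C(12,5) = 792 ways to choose the 5.
Favorable selections (at least 4 intact): C(5,4)·C(7,1) + C(5,5)·C(7,0) = 35 + 1 = 36.
Probability = 36/792 = 1/22.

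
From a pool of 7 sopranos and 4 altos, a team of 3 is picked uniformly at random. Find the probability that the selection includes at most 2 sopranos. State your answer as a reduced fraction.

Total selections: C(11,3) = 165.
The complement is exactly 3 sopranos: C(7,3)·C(4,0) = 35.
Probability = 1 − 35/165 = 130/165 = 26/33.

26/33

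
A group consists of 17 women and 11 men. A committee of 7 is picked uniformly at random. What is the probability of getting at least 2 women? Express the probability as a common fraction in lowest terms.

There are C(28,7) = 1184040 ways to choose the 7.
Favorable selections (at least 2 women): C(17,2)·C(11,5) + C(17,3)·C(11,4) + C(17,4)·C(11,3) + C(17,5)·C(11,2) + C(17,6)·C(11,1) + C(17,7)·C(11,0) = 62832 + 224400 + 392700 + 340340 + 136136 + 19448 = 1175856.
Probability = 1175856/1184040 = 4454/4485.

4454/4485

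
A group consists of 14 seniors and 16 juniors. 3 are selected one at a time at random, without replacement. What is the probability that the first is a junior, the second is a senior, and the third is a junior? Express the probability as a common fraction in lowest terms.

Multiply the conditional probabilities at each draw: 16/30 · 14/29 · 15/28 = 3360/24360 = 4/29.

4/29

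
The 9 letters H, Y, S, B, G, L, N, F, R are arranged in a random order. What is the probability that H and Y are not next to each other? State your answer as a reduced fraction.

7/9

There are 9! = 362880 arrangements.
Arrangements with H and Y adjacent: 2·8! = 80640.
So not adjacent: 362880 − 80640 = 282240, probability 282240/362880 = 7/9.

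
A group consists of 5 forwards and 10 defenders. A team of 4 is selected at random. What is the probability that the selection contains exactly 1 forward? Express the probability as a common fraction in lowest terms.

40/91

There are C(15,4) = 1365 ways to choose 4 from 15.
Selections with exactly 1 forward: choose 1 of the 5 forwards and 3 of the 10 defenders, C(5,1)·C(10,3) = 5·120 = 600.
Probability = 600/1365 = 40/91.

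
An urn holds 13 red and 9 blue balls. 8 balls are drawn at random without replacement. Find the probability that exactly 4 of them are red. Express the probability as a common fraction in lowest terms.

91/323

Total number of selections: C(22,8) = 319770.
Selections with exactly 4 red: choose 4 of the 13 red and 4 of the 9 blue, C(13,4)·C(9,4) = 715·126 = 90090.
Probability = 90090/319770 = 91/323.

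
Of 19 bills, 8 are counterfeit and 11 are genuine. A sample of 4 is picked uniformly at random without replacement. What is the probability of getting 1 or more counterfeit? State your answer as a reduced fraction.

Total selections: C(19,4) = 3876.
Favorable selections (1 or more counterfeit): C(8,1)·C(11,3) + C(8,2)·C(11,2) + C(8,3)·C(11,1) + C(8,4)·C(11,0) = 1320 + 1540 + 616 + 70 = 3546.
Probability = 3546/3876 = 591/646.

591/646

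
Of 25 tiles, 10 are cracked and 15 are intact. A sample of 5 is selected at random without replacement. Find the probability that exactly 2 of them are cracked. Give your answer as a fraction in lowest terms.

The sample space is all 5-subsets of the 25: C(25,5) = 53130.
Selections with exactly 2 cracked: choose 2 of the 10 cracked and 3 of the 15 intact, C(10,2)·C(15,3) = 45·455 = 20475.
Probability = 20475/53130 = 195/506.

195/506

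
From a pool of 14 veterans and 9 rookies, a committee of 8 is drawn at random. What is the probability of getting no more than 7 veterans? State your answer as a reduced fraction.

14767/14858

There are C(23,8) = 490314 ways to choose the 8.
The complement is exactly 8 veterans: C(14,8)·C(9,0) = 3003.
Probability = 1 − 3003/490314 = 487311/490314 = 14767/14858.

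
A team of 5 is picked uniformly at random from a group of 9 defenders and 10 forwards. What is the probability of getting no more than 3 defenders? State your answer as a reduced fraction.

569/646

There are C(19,5) = 11628 ways to choose the 5.
Count the complement (more than 3 defenders): C(9,4)·C(10,1) + C(9,5)·C(10,0) = 1260 + 126 = 1386.
Probability = 1 − 1386/11628 = 10242/11628 = 569/646.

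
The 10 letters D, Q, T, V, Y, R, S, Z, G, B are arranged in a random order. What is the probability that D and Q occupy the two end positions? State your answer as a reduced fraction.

1/45

There are 10! = 3628800 arrangements.
Place D and Q at the ends in 2 ways, arrange the remaining 8 in 8! = 40320 ways: 2·40320 = 80640.
Probability = 80640/3628800 = 1/45.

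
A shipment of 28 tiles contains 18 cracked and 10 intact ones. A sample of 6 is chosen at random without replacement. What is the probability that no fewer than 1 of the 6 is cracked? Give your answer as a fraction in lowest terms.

There are C(28,6) = 376740 ways to choose the 6.
Favorable selections (no fewer than 1 cracked): C(18,1)·C(10,5) + C(18,2)·C(10,4) + C(18,3)·C(10,3) + C(18,4)·C(10,2) + C(18,5)·C(10,1) + C(18,6)·C(10,0) = 4536 + 32130 + 97920 + 137700 + 85680 + 18564 = 376530.
Probability = 376530/376740 = 1793/1794.

1793/1794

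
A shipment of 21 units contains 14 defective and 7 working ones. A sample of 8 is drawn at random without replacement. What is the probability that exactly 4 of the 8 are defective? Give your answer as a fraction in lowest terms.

There are C(21,8) = 203490 ways to choose 8 from 21.
Selections with exactly 4 defective: choose 4 of the 14 defective and 4 of the 7 working, C(14,4)·C(7,4) = 1001·35 = 35035.
Probability = 35035/203490 = 1001/5814.

1001/5814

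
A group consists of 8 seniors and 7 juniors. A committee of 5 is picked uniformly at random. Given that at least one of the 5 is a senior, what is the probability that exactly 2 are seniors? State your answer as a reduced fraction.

70/213

Work in counts. Selections with at least one senior: C(15,5) − C(7,5) = 3003 − 21 = 2982.
Of those, selections where exactly 2 are seniors: C(8,2)·C(7,3) = 28·35 = 980.
Conditional probability = 980/2982 = 70/213.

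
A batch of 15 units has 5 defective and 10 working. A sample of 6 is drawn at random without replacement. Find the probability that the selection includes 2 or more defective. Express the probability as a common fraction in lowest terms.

101/143

Total selections: C(15,6) = 5005.
Count the complement (fewer than 2 defective): C(5,0)·C(10,6) + C(5,1)·C(10,5) = 210 + 1260 = 1470.
Probability = 1 − 1470/5005 = 3535/5005 = 101/143.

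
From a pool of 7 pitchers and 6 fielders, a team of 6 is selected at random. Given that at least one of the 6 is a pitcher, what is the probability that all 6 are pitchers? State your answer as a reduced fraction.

Work in counts. Selections with at least one pitcher: C(13,6) − C(6,6) = 1716 − 1 = 1715.
Of those, selections where all 6 are pitchers: C(7,6) = 7.
Conditional probability = 7/1715 = 1/245.

1/245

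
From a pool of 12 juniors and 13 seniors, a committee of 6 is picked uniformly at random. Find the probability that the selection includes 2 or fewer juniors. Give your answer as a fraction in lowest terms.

There are C(25,6) = 177100 ways to choose the 6.
Favorable selections (2 or fewer juniors): C(12,0)·C(13,6) + C(12,1)·C(13,5) + C(12,2)·C(13,4) = 1716 + 15444 + 47190 = 64350.
Probability = 64350/177100 = 117/322.

117/322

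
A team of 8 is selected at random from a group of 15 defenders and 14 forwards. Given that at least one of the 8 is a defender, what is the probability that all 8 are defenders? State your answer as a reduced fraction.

Work in counts. Selections with at least one defender: C(29,8) − C(14,8) = 4292145 − 3003 = 4289142.
Of those, selections where all 8 are defenders: C(15,8) = 6435.
Conditional probability = 6435/4289142 = 15/9998.

15/9998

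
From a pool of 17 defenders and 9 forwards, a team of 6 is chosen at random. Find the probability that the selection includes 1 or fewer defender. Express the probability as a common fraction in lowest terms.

159/16445

There are C(26,6) = 230230 ways to choose the 6.
Favorable selections (1 or fewer defender): C(17,0)·C(9,6) + C(17,1)·C(9,5) = 84 + 2142 = 2226.
Probability = 2226/230230 = 159/16445.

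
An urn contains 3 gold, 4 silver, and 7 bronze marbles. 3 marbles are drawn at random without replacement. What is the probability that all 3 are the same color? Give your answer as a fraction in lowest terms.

10/91

There are C(14,3) = 364 ways to draw 3 marbles.
All same color: C(3,3) + C(4,3) + C(7,3) = 1 + 4 + 35 = 40.
Probability = 40/364 = 10/91.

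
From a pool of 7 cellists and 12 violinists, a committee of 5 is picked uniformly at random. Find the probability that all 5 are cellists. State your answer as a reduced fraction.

7/3876

There are C(19,5) = 11628 possible selections.
Selections with all cellists: C(7,5) = 21.
Probability = 21/11628 = 7/3876.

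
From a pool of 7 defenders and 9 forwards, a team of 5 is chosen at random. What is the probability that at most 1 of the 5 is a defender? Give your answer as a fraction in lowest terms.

There are C(16,5) = 4368 ways to choose the 5.
Favorable selections (at most 1 defender): C(7,0)·C(9,5) + C(7,1)·C(9,4) = 126 + 882 = 1008.
Probability = 1008/4368 = 3/13.

3/13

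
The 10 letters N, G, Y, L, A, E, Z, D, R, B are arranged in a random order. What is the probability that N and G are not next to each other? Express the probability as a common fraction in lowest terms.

There are 10! = 3628800 arrangements.
Arrangements with N and G adjacent: 2·9! = 725760.
So not adjacent: 3628800 − 725760 = 2903040, probability 2903040/3628800 = 4/5.

4/5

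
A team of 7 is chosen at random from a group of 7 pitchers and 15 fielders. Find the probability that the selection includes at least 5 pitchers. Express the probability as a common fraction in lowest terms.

2311/170544

Total selections: C(22,7) = 170544.
Favorable selections (at least 5 pitchers): C(7,5)·C(15,2) + C(7,6)·C(15,1) + C(7,7)·C(15,0) = 2205 + 105 + 1 = 2311.
Probability = 2311/170544.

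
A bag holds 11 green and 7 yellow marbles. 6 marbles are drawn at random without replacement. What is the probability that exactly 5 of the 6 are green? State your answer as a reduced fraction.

The sample space is all 6-subsets of the 18: C(18,6) = 18564.
Selections with exactly 5 green: choose 5 of the 11 green and 1 of the 7 yellow, C(11,5)·C(7,1) = 462·7 = 3234.
Probability = 3234/18564 = 77/442.

77/442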